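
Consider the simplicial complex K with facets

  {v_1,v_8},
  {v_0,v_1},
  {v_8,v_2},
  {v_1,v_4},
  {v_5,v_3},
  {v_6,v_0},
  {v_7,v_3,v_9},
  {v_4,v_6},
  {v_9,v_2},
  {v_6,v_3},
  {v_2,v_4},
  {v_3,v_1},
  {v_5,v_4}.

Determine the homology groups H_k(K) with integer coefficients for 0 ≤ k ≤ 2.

H_0 = Z,  H_1 = Z^5,  H_2 = 0.

We work with the vertex ordering v_0 < v_1 < v_2 < v_3 < v_4 < v_5 < v_6 < v_7 < v_8 < v_9. The simplices of K, each written with vertices in increasing order, are:

  0-simplices (10): [v_0], [v_1], [v_2], [v_3], [v_4], [v_5], [v_6], [v_7], [v_8], [v_9]
  1-simplices (15): (15 of them)
  2-simplices (1): [v_3,v_7,v_9]

Hence C_0 ≅ Z^10, C_1 ≅ Z^15, C_2 ≅ Z^1.

∂_1: C_1 → C_0 maps an edge to its endpoints' difference, ∂[p,q] = q − p. For instance
  ∂[v_2,v_4] = [v_4] − [v_2].
This gives a 10×15 integer matrix of rank 9; reducing to Smith normal form yields diagonal entries (1,1,1,1,1,1,1,1,1).

Boundary ∂_2: C_2 → C_1 maps a triangle to the signed sum of its edges. For instance
  ∂[v_3,v_7,v_9] = [v_7,v_9] − [v_3,v_9] + [v_3,v_7].
The 15×1 boundary matrix has rank 1 and Smith normal form diag(1).

Computing H_k = (kernel of ∂_k) / (image of ∂_{k+1}):

  H_0: rank C_0 − rank ∂_1 = 10 − 9 = 1, and the invariant factors of ∂_1 are all 1, so H_0 ≅ Z.
  H_1: rank ker ∂_1 − rank ∂_2 = (15 − 9) − 1 = 5, and the invariant factors of ∂_2 are all 1, so H_1 ≅ Z^5.
  H_2: rank ker ∂_2 − rank ∂_3 = (1 − 1) − 0 = 0, and there is no ∂_3, so H_2 ≅ 0.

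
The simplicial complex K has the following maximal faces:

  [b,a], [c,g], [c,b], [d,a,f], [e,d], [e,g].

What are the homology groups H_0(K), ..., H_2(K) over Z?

Order the vertices as a < b < c < d < e < f < g. Listing each simplex with vertices in this order, K has dimension 2 with simplices:

  0-simplices (7): a, b, c, d, e, f, g
  1-simplices (8): ab, ad, af, bc, cg, de, df, eg
  2-simplices (1): adf

Hence C_0 ≅ Z^7, C_1 ≅ Z^8, C_2 ≅ Z^1.

Boundary ∂_1: C_1 → C_0 is given by ∂[p,q] = [q] − [p]. For instance
  ∂af = f − a.
The resulting 7×8 matrix has rank 6, and its Smith normal form has invariant factors (1,1,1,1,1,1).

The boundary map ∂_2: C_2 → C_1 maps a triangle to the signed sum of its edges. For instance
  ∂adf = df − af + ad.
As a 8×1 matrix over Z this has rank 1, with invariant factors (1).

Now H_k = ker ∂_k / im ∂_{k+1}, so:

  H_0: rank C_0 − rank ∂_1 = 7 − 6 = 1, and the invariant factors of ∂_1 are all 1, so H_0 = Z.
  H_1: rank ker ∂_1 − rank ∂_2 = (8 − 6) − 1 = 1, and the invariant factors of ∂_2 are all 1, so H_1 = Z.
  H_2: rank ker ∂_2 − rank ∂_3 = (1 − 1) − 0 = 0, and there is no ∂_3, so H_2 = 0.

H_0 = Z,  H_1 = Z,  H_2 = 0.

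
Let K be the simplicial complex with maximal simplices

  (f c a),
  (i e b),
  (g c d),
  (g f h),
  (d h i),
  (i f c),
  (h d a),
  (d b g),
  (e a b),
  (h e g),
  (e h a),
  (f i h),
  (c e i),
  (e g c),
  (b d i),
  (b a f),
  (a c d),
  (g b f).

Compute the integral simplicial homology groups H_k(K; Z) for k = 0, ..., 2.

H_0 = Z,  H_1 = Z^2,  H_2 = Z.

Fix the vertex order a < b < c < d < e < f < g < h < i and write every simplex with vertices in increasing order. Then dim K = 2 and the simplices of K are:

  0-simplices (9): a, b, c, d, e, f, g, h, i
  1-simplices (27): ab, ac, ad, ae, af, ah, bd, be, bf, bg, bi, cd, ce, cf, cg, ci, dg, dh, di, eg, eh, ei, fg, fh, fi, gh, hi
  2-simplices (18): abe, abf, acd, acf, adh, aeh, bdg, bdi, bei, bfg, cdg, ceg, cei, cfi, dhi, egh, fgh, fhi

Hence C_0 ≅ Z^9, C_1 ≅ Z^27, C_2 ≅ Z^18.

Boundary ∂_1: C_1 → C_0 is given by ∂[p,q] = [q] − [p]. For instance
  ∂dh = h − d.
As a 9×27 matrix over Z this has rank 8, with invariant factors (1,1,1,1,1,1,1,1).

∂_2: C_2 → C_1 acts by ∂[p,q,r] = [q,r] − [p,r] + [p,q]. For instance
  ∂dhi = hi − di + dh,
  ∂acf = cf − af + ac.
This gives a 27×18 integer matrix of rank 17; reducing to Smith normal form yields diagonal entries (1,1,1,1,1,1,1,1,1,1,1,1,1,1,1,1,1).

Reading off H_k = ker ∂_k / im ∂_{k+1}:

  H_0: rank C_0 − rank ∂_1 = 9 − 8 = 1, and the invariant factors of ∂_1 are all 1, so H_0 = Z.
  H_1: rank ker ∂_1 − rank ∂_2 = (27 − 8) − 17 = 2, and the invariant factors of ∂_2 are all 1, so H_1 = Z^2.
  H_2: rank ker ∂_2 − rank ∂_3 = (18 − 17) − 0 = 1, and there is no ∂_3, so H_2 = Z.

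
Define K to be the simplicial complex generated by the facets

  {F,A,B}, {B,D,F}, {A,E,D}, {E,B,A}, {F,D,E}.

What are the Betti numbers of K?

b_0 = 1, b_1 = 1, b_2 = 0.

We work with the vertex ordering A < B < D < E < F. The simplices of K, each written with vertices in increasing order, are:

  0-simplices (5): A, B, D, E, F
  1-simplices (10): AB, AD, AE, AF, BD, BE, BF, DE, DF, EF
  2-simplices (5): ABE, ABF, ADE, BDF, DEF

Hence C_0 ≅ Z^5, C_1 ≅ Z^10, C_2 ≅ Z^5.

∂_1: C_1 → C_0 sends each edge [p,q] (with p < q) to q − p.
The 5×10 boundary matrix has rank 4 and Smith normal form diag(1,1,1,1).

Boundary ∂_2: C_2 → C_1 acts by ∂[p,q,r] = [q,r] − [p,r] + [p,q]. For instance
  ∂BDF = DF − BF + BD,
  ∂DEF = EF − DF + DE.
The resulting 10×5 matrix has rank 5, and its Smith normal form has invariant factors (1,1,1,1,1).

Computing H_k = (kernel of ∂_k) / (image of ∂_{k+1}):

  H_0: rank C_0 − rank ∂_1 = 5 − 4 = 1, and the invariant factors of ∂_1 are all 1, so H_0 = Z.
  H_1: rank ker ∂_1 − rank ∂_2 = (10 − 4) − 5 = 1, and the invariant factors of ∂_2 are all 1, so H_1 = Z.
  H_2: rank ker ∂_2 − rank ∂_3 = (5 − 5) − 0 = 0, and there is no ∂_3, so H_2 = 0.

As a check, the Euler characteristic is 5 − 10 + 5 = 0, which agrees with 1 − 1 + 0 = 0.
(K is a triangulation of the Möbius band.)

Hence the Betti numbers are b_0 = 1, b_1 = 1, b_2 = 0.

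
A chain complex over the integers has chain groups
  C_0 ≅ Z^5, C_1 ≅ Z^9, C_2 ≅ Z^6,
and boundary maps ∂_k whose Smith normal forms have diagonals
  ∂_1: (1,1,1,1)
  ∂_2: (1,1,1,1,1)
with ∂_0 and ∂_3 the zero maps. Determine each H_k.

H_0: b_0 = 5 − 0 − 4 = 1; torsion from ∂_1 factors > 1: none. So H_0 = Z.
H_1: b_1 = 9 − 4 − 5 = 0; torsion from ∂_2 factors > 1: none. So H_1 = 0.
H_2: b_2 = 6 − 5 − 0 = 1; torsion from ∂_3 factors > 1: none. So H_2 = Z.

H_0 = Z,  H_1 = 0,  H_2 = Z.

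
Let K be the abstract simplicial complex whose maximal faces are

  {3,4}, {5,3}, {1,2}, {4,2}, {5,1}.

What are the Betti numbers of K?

b_0 = 1, b_1 = 1.

Order the vertices as 1 < 2 < 3 < 4 < 5. Listing each simplex with vertices in this order, K has dimension 1 with simplices:

  0-simplices (5): [1], [2], [3], [4], [5]
  1-simplices (5): [1,2], [1,5], [2,4], [3,4], [3,5]

so the chain groups are C_0 ≅ Z^5, C_1 ≅ Z^5.

The boundary map ∂_1: C_1 → C_0 is given by ∂[p,q] = [q] − [p]. For instance
  ∂[1,5] = [5] − [1].
The resulting 5×5 matrix has rank 4, and its Smith normal form has invariant factors (1,1,1,1).

Reading off H_k = ker ∂_k / im ∂_{k+1}:

  H_0: rank C_0 − rank ∂_1 = 5 − 4 = 1, and the invariant factors of ∂_1 are all 1, so H_0 ≅ Z.
  H_1: rank ker ∂_1 − rank ∂_2 = (5 − 4) − 0 = 1, and there is no ∂_2, so H_1 ≅ Z.

As a check, the Euler characteristic is 5 − 5 = 0, which agrees with 1 − 1 = 0.
(K is a triangulation of the circle S^1.)

Hence the Betti numbers are b_0 = 1, b_1 = 1.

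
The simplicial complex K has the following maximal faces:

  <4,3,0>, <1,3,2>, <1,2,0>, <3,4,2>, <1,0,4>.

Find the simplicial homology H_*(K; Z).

Order the vertices as 0 < 1 < 2 < 3 < 4. Listing each simplex with vertices in this order, K has dimension 2 with simplices:

  0-simplices (5): [0], [1], [2], [3], [4]
  1-simplices (10): [0,1], [0,2], [0,3], [0,4], [1,2], [1,3], [1,4], [2,3], [2,4], [3,4]
  2-simplices (5): [0,1,2], [0,1,4], [0,3,4], [1,2,3], [2,3,4]

giving chain groups C_0 ≅ Z^5, C_1 ≅ Z^10, C_2 ≅ Z^5.

Boundary ∂_1: C_1 → C_0 maps an edge to its endpoints' difference, ∂[p,q] = q − p.
As a 5×10 matrix over Z this has rank 4, with invariant factors (1,1,1,1).

The boundary map ∂_2: C_2 → C_1 acts by ∂[p,q,r] = [q,r] − [p,r] + [p,q]. For instance
  ∂[0,1,4] = [1,4] − [0,4] + [0,1],
  ∂[0,3,4] = [3,4] − [0,4] + [0,3].
The 10×5 boundary matrix has rank 5 and Smith normal form diag(1,1,1,1,1).

Computing H_k = (kernel of ∂_k) / (image of ∂_{k+1}):

  H_0: rank C_0 − rank ∂_1 = 5 − 4 = 1, and the invariant factors of ∂_1 are all 1, so H_0 ≅ Z.
  H_1: rank ker ∂_1 − rank ∂_2 = (10 − 4) − 5 = 1, and the invariant factors of ∂_2 are all 1, so H_1 ≅ Z.
  H_2: rank ker ∂_2 − rank ∂_3 = (5 − 5) − 0 = 0, and there is no ∂_3, so H_2 ≅ 0.

H_0 ≅ Z,  H_1 ≅ Z,  H_2 = 0.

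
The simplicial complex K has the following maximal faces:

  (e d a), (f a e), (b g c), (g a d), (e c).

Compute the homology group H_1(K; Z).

H_1 = Z.

Fix the vertex order a < b < c < d < e < f < g and write every simplex with vertices in increasing order. Then dim K = 2 and the simplices of K are:

  0-simplices (7): a, b, c, d, e, f, g
  1-simplices (11): ad, ae, af, ag, bc, bg, ce, cg, de, dg, ef
  2-simplices (4): ade, adg, aef, bcg

so the chain groups are C_0 ≅ Z^7, C_1 ≅ Z^11, C_2 ≅ Z^4.

The boundary map ∂_1: C_1 → C_0 maps an edge to its endpoints' difference, ∂[p,q] = q − p. For instance
  ∂dg = g − d.
As a 7×11 matrix over Z this has rank 6, with invariant factors (1,1,1,1,1,1).

Boundary ∂_2: C_2 → C_1 sends each 2-simplex [p,q,r] to [q,r] − [p,r] + [p,q]. For instance
  ∂aef = ef − af + ae,
  ∂bcg = cg − bg + bc.
The resulting 11×4 matrix has rank 4, and its Smith normal form has invariant factors (1,1,1,1).

Reading off H_k = ker ∂_k / im ∂_{k+1}:

  H_1: rank ker ∂_1 − rank ∂_2 = (11 − 6) − 4 = 1, and the invariant factors of ∂_2 are all 1, so H_1 = Z.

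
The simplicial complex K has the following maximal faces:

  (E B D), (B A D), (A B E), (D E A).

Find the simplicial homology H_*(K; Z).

H_0 ≅ Z,  H_1 = 0,  H_2 ≅ Z.

We work with the vertex ordering A < B < D < E. The simplices of K, each written with vertices in increasing order, are:

  0-simplices (4): A, B, D, E
  1-simplices (6): AB, AD, AE, BD, BE, DE
  2-simplices (4): ABD, ABE, ADE, BDE

giving chain groups C_0 ≅ Z^4, C_1 ≅ Z^6, C_2 ≅ Z^4.

∂_1: C_1 → C_0 maps an edge to its endpoints' difference, ∂[p,q] = q − p.
This gives a 4×6 integer matrix of rank 3; reducing to Smith normal form yields diagonal entries (1,1,1).

Boundary ∂_2: C_2 → C_1 maps a triangle to the signed sum of its edges. For instance
  ∂ABE = BE − AE + AB,
  ∂ABD = BD − AD + AB.
As a 6×4 matrix over Z this has rank 3, with invariant factors (1,1,1).

Reading off H_k = ker ∂_k / im ∂_{k+1}:

  H_0: rank C_0 − rank ∂_1 = 4 − 3 = 1, and the invariant factors of ∂_1 are all 1, so H_0 = Z.
  H_1: rank ker ∂_1 − rank ∂_2 = (6 − 3) − 3 = 0, and the invariant factors of ∂_2 are all 1, so H_1 = 0.
  H_2: rank ker ∂_2 − rank ∂_3 = (4 − 3) − 0 = 1, and there is no ∂_3, so H_2 = Z.

(K is a triangulation of the 2-sphere S^2.)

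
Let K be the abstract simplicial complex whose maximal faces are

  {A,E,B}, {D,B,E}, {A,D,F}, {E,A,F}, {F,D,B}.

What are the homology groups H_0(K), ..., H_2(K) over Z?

H_0 = Z,  H_1 = Z,  H_2 = 0.

We work with the vertex ordering A < B < D < E < F. The simplices of K, each written with vertices in increasing order, are:

  0-simplices (5): A, B, D, E, F
  1-simplices (10): AB, AD, AE, AF, BD, BE, BF, DE, DF, EF
  2-simplices (5): ABE, ADF, AEF, BDE, BDF

giving chain groups C_0 ≅ Z^5, C_1 ≅ Z^10, C_2 ≅ Z^5.

Boundary ∂_1: C_1 → C_0 maps an edge to its endpoints' difference, ∂[p,q] = q − p.
As a 5×10 matrix over Z this has rank 4, with invariant factors (1,1,1,1).

Boundary ∂_2: C_2 → C_1 acts by ∂[p,q,r] = [q,r] − [p,r] + [p,q]. For instance
  ∂BDE = DE − BE + BD,
  ∂BDF = DF − BF + BD.
This gives a 10×5 integer matrix of rank 5; reducing to Smith normal form yields diagonal entries (1,1,1,1,1).

Computing H_k = (kernel of ∂_k) / (image of ∂_{k+1}):

  H_0: rank C_0 − rank ∂_1 = 5 − 4 = 1, and the invariant factors of ∂_1 are all 1, so H_0 = Z.
  H_1: rank ker ∂_1 − rank ∂_2 = (10 − 4) − 5 = 1, and the invariant factors of ∂_2 are all 1, so H_1 = Z.
  H_2: rank ker ∂_2 − rank ∂_3 = (5 − 5) − 0 = 0, and there is no ∂_3, so H_2 = 0.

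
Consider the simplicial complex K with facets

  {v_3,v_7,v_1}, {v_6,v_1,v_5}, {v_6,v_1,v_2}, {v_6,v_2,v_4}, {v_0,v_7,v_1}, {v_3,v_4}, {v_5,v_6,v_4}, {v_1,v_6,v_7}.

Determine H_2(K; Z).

H_2 = 0.

Fix the vertex order v_0 < v_1 < v_2 < v_3 < v_4 < v_5 < v_6 < v_7 and write every simplex with vertices in increasing order. Then dim K = 2 and the simplices of K are:

  0-simplices (8): [v_0], [v_1], [v_2], [v_3], [v_4], [v_5], [v_6], [v_7]
  1-simplices (15): (15 of them)
  2-simplices (7): [v_0,v_1,v_7], [v_1,v_2,v_6], [v_1,v_3,v_7], [v_1,v_5,v_6], [v_1,v_6,v_7], [v_2,v_4,v_6], [v_4,v_5,v_6]

so the chain groups are C_0 ≅ Z^8, C_1 ≅ Z^15, C_2 ≅ Z^7.

∂_1: C_1 → C_0 maps an edge to its endpoints' difference, ∂[p,q] = q − p. For instance
  ∂[v_1,v_5] = [v_5] − [v_1].
The 8×15 boundary matrix has rank 7 and Smith normal form diag(1,1,1,1,1,1,1).

∂_2: C_2 → C_1 sends each 2-simplex [p,q,r] to [q,r] − [p,r] + [p,q]. For instance
  ∂[v_1,v_6,v_7] = [v_6,v_7] − [v_1,v_7] + [v_1,v_6],
  ∂[v_1,v_2,v_6] = [v_2,v_6] − [v_1,v_6] + [v_1,v_2].
The resulting 15×7 matrix has rank 7, and its Smith normal form has invariant factors (1,1,1,1,1,1,1).

From H_k ≅ ker(∂_k) / im(∂_{k+1}) we obtain:

  H_2: rank ker ∂_2 − rank ∂_3 = (7 − 7) − 0 = 0, and there is no ∂_3, so H_2 ≅ 0.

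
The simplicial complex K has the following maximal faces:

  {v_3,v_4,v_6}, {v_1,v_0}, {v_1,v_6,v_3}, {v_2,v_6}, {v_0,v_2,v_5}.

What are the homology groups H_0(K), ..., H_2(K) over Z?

We work with the vertex ordering v_0 < v_1 < v_2 < v_3 < v_4 < v_5 < v_6. The simplices of K, each written with vertices in increasing order, are:

  0-simplices (7): [v_0], [v_1], [v_2], [v_3], [v_4], [v_5], [v_6]
  1-simplices (10): [v_0,v_1], [v_0,v_2], [v_0,v_5], [v_1,v_3], [v_1,v_6], [v_2,v_5], [v_2,v_6], [v_3,v_4], [v_3,v_6], [v_4,v_6]
  2-simplices (3): [v_0,v_2,v_5], [v_1,v_3,v_6], [v_3,v_4,v_6]

Hence C_0 ≅ Z^7, C_1 ≅ Z^10, C_2 ≅ Z^3.

∂_1: C_1 → C_0 is given by ∂[p,q] = [q] − [p]. For instance
  ∂[v_0,v_2] = [v_2] − [v_0].
The 7×10 boundary matrix has rank 6 and Smith normal form diag(1,1,1,1,1,1).

The boundary map ∂_2: C_2 → C_1 maps a triangle to the signed sum of its edges. For instance
  ∂[v_1,v_3,v_6] = [v_3,v_6] − [v_1,v_6] + [v_1,v_3],
  ∂[v_0,v_2,v_5] = [v_2,v_5] − [v_0,v_5] + [v_0,v_2].
The resulting 10×3 matrix has rank 3, and its Smith normal form has invariant factors (1,1,1).

Computing H_k = (kernel of ∂_k) / (image of ∂_{k+1}):

  H_0: rank C_0 − rank ∂_1 = 7 − 6 = 1, and the invariant factors of ∂_1 are all 1, so H_0 = Z.
  H_1: rank ker ∂_1 − rank ∂_2 = (10 − 6) − 3 = 1, and the invariant factors of ∂_2 are all 1, so H_1 = Z.
  H_2: rank ker ∂_2 − rank ∂_3 = (3 − 3) − 0 = 0, and there is no ∂_3, so H_2 = 0.

H_0 = Z,  H_1 = Z,  H_2 = 0.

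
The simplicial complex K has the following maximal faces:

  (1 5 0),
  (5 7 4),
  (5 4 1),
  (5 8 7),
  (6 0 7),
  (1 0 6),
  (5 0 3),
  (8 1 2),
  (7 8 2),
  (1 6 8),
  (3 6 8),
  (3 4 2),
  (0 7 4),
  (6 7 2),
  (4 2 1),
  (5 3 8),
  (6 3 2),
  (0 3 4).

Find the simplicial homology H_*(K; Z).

H_0 = Z,  H_1 = Z ⊕ Z/2Z,  H_2 = 0.

Fix the vertex order 0 < 1 < 2 < 3 < 4 < 5 < 6 < 7 < 8 and write every simplex with vertices in increasing order. Then dim K = 2 and the simplices of K are:

  0-simplices (9): [0], [1], [2], [3], [4], [5], [6], [7], [8]
  1-simplices (27): (27 of them)
  2-simplices (18): [0,1,5], [0,1,6], [0,3,4], [0,3,5], [0,4,7], [0,6,7], [1,2,4], [1,2,8], [1,4,5], [1,6,8], [2,3,4], [2,3,6], [2,6,7], [2,7,8], [3,5,8], [3,6,8], [4,5,7], [5,7,8]

so the chain groups are C_0 ≅ Z^9, C_1 ≅ Z^27, C_2 ≅ Z^18.

The boundary map ∂_1: C_1 → C_0 sends each edge [p,q] (with p < q) to q − p. For instance
  ∂[5,7] = [7] − [5].
As a 9×27 matrix over Z this has rank 8, with invariant factors (1,1,1,1,1,1,1,1).

The boundary map ∂_2: C_2 → C_1 maps a triangle to the signed sum of its edges. For instance
  ∂[2,7,8] = [7,8] − [2,8] + [2,7],
  ∂[5,7,8] = [7,8] − [5,8] + [5,7].
The 27×18 boundary matrix has rank 18 and Smith normal form diag(1,1,1,1,1,1,1,1,1,1,1,1,1,1,1,1,1,2).

Now H_k = ker ∂_k / im ∂_{k+1}, so:

  H_0: rank C_0 − rank ∂_1 = 9 − 8 = 1, and the invariant factors of ∂_1 are all 1, so H_0 = Z.
  H_1: rank ker ∂_1 − rank ∂_2 = (27 − 8) − 18 = 1, and ∂_2 has invariant factor 2 > 1, so H_1 = Z ⊕ Z/2Z.
  H_2: rank ker ∂_2 − rank ∂_3 = (18 − 18) − 0 = 0, and there is no ∂_3, so H_2 = 0.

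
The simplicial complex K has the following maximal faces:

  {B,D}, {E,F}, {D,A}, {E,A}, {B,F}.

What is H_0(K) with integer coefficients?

We work with the vertex ordering A < B < D < E < F. The simplices of K, each written with vertices in increasing order, are:

  0-simplices (5): A, B, D, E, F
  1-simplices (5): AD, AE, BD, BF, EF

giving chain groups C_0 ≅ Z^5, C_1 ≅ Z^5.

Boundary ∂_1: C_1 → C_0 maps an edge to its endpoints' difference, ∂[p,q] = q − p.
The resulting 5×5 matrix has rank 4, and its Smith normal form has invariant factors (1,1,1,1).

From H_k ≅ ker(∂_k) / im(∂_{k+1}) we obtain:

  H_0: rank C_0 − rank ∂_1 = 5 − 4 = 1, and the invariant factors of ∂_1 are all 1, so H_0 ≅ Z.

(K is a triangulation of the circle S^1.)

H_0 ≅ Z.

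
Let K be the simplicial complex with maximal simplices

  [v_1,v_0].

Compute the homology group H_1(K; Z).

K has 2 vertices, 1 edge.
rank ∂_1 = 1, rank ∂_2 = 0 ⇒ b_1 = 1 − 1 − 0 = 0. So H_1 = 0.

H_1 = 0.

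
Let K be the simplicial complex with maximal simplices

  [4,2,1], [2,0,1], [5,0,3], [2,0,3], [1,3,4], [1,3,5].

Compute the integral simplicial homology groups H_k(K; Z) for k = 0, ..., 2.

H_0 ≅ Z,  H_1 ≅ Z,  H_2 = 0.

We work with the vertex ordering 0 < 1 < 2 < 3 < 4 < 5. The simplices of K, each written with vertices in increasing order, are:

  0-simplices (6): [0], [1], [2], [3], [4], [5]
  1-simplices (12): [0,1], [0,2], [0,3], [0,5], [1,2], [1,3], [1,4], [1,5], [2,3], [2,4], [3,4], [3,5]
  2-simplices (6): [0,1,2], [0,2,3], [0,3,5], [1,2,4], [1,3,4], [1,3,5]

so the chain groups are C_0 ≅ Z^6, C_1 ≅ Z^12, C_2 ≅ Z^6.

The boundary map ∂_1: C_1 → C_0 is given by ∂[p,q] = [q] − [p]. For instance
  ∂[2,3] = [3] − [2].
As a 6×12 matrix over Z this has rank 5, with invariant factors (1,1,1,1,1).

Boundary ∂_2: C_2 → C_1 acts by ∂[p,q,r] = [q,r] − [p,r] + [p,q]. For instance
  ∂[1,3,4] = [3,4] − [1,4] + [1,3],
  ∂[1,2,4] = [2,4] − [1,4] + [1,2].
The resulting 12×6 matrix has rank 6, and its Smith normal form has invariant factors (1,1,1,1,1,1).

Computing H_k = (kernel of ∂_k) / (image of ∂_{k+1}):

  H_0: rank C_0 − rank ∂_1 = 6 − 5 = 1, and the invariant factors of ∂_1 are all 1, so H_0 ≅ Z.
  H_1: rank ker ∂_1 − rank ∂_2 = (12 − 5) − 6 = 1, and the invariant factors of ∂_2 are all 1, so H_1 ≅ Z.
  H_2: rank ker ∂_2 − rank ∂_3 = (6 − 6) − 0 = 0, and there is no ∂_3, so H_2 ≅ 0.

As a check, the Euler characteristic is 6 − 12 + 6 = 0, which agrees with 1 − 1 + 0 = 0.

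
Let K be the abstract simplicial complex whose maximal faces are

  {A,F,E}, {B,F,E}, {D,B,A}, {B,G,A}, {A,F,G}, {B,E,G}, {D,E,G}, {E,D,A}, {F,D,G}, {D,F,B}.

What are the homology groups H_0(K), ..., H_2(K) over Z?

H_0 ≅ Z,  H_1 ≅ Z/2,  H_2 = 0.

Order the vertices as A < B < D < E < F < G. Listing each simplex with vertices in this order, K has dimension 2 with simplices:

  0-simplices (6): A, B, D, E, F, G
  1-simplices (15): AB, AD, AE, AF, AG, BD, BE, BF, BG, DE, DF, DG, EF, EG, FG
  2-simplices (10): ABD, ABG, ADE, AEF, AFG, BDF, BEF, BEG, DEG, DFG

Hence C_0 ≅ Z^6, C_1 ≅ Z^15, C_2 ≅ Z^10.

The boundary map ∂_1: C_1 → C_0 is given by ∂[p,q] = [q] − [p].
The resulting 6×15 matrix has rank 5, and its Smith normal form has invariant factors (1,1,1,1,1).

Boundary ∂_2: C_2 → C_1 acts by ∂[p,q,r] = [q,r] − [p,r] + [p,q]. For instance
  ∂BDF = DF − BF + BD,
  ∂AFG = FG − AG + AF.
The resulting 15×10 matrix has rank 10, and its Smith normal form has invariant factors (1,1,1,1,1,1,1,1,1,2).

Now H_k = ker ∂_k / im ∂_{k+1}, so:

  H_0: rank C_0 − rank ∂_1 = 6 − 5 = 1, and the invariant factors of ∂_1 are all 1, so H_0 = Z.
  H_1: rank ker ∂_1 − rank ∂_2 = (15 − 5) − 10 = 0, and ∂_2 has invariant factor 2 > 1, so H_1 = Z/2.
  H_2: rank ker ∂_2 − rank ∂_3 = (10 − 10) − 0 = 0, and there is no ∂_3, so H_2 = 0.

As a check, the Euler characteristic is 6 − 15 + 10 = 1, which agrees with 1 − 0 + 0 = 1.
(K is a triangulation of the real projective plane RP^2.)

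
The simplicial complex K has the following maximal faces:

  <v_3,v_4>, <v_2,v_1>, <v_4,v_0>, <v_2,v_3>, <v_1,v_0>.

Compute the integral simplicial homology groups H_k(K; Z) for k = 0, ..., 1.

H_0 ≅ Z,  H_1 ≅ Z.

Take the total order v_0 < v_1 < v_2 < v_3 < v_4 on the vertex set. Then K (dimension 1) consists of the simplices:

  0-simplices (5): [v_0], [v_1], [v_2], [v_3], [v_4]
  1-simplices (5): [v_0,v_1], [v_0,v_4], [v_1,v_2], [v_2,v_3], [v_3,v_4]

giving chain groups C_0 ≅ Z^5, C_1 ≅ Z^5.

∂_1: C_1 → C_0 is given by ∂[p,q] = [q] − [p]. For instance
  ∂[v_0,v_4] = [v_4] − [v_0].
The resulting 5×5 matrix has rank 4, and its Smith normal form has invariant factors (1,1,1,1).

Computing H_k = (kernel of ∂_k) / (image of ∂_{k+1}):

  H_0: rank C_0 − rank ∂_1 = 5 − 4 = 1, and the invariant factors of ∂_1 are all 1, so H_0 ≅ Z.
  H_1: rank ker ∂_1 − rank ∂_2 = (5 − 4) − 0 = 1, and there is no ∂_2, so H_1 ≅ Z.

As a check, the Euler characteristic is 5 − 5 = 0, which agrees with 1 − 1 = 0.
(K is a triangulation of the circle S^1.)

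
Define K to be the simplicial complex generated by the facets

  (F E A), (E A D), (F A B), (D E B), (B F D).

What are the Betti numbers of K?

We work with the vertex ordering A < B < D < E < F. The simplices of K, each written with vertices in increasing order, are:

  0-simplices (5): A, B, D, E, F
  1-simplices (10): AB, AD, AE, AF, BD, BE, BF, DE, DF, EF
  2-simplices (5): ABF, ADE, AEF, BDE, BDF

so the chain groups are C_0 ≅ Z^5, C_1 ≅ Z^10, C_2 ≅ Z^5.

Boundary ∂_1: C_1 → C_0 is given by ∂[p,q] = [q] − [p]. For instance
  ∂AD = D − A.
This gives a 5×10 integer matrix of rank 4; reducing to Smith normal form yields diagonal entries (1,1,1,1).

Boundary ∂_2: C_2 → C_1 maps a triangle to the signed sum of its edges. For instance
  ∂BDE = DE − BE + BD,
  ∂ABF = BF − AF + AB.
This gives a 10×5 integer matrix of rank 5; reducing to Smith normal form yields diagonal entries (1,1,1,1,1).

From H_k ≅ ker(∂_k) / im(∂_{k+1}) we obtain:

  H_0: rank C_0 − rank ∂_1 = 5 − 4 = 1, and the invariant factors of ∂_1 are all 1, so H_0 = Z.
  H_1: rank ker ∂_1 − rank ∂_2 = (10 − 4) − 5 = 1, and the invariant factors of ∂_2 are all 1, so H_1 = Z.
  H_2: rank ker ∂_2 − rank ∂_3 = (5 − 5) − 0 = 0, and there is no ∂_3, so H_2 = 0.

(K is a triangulation of the Möbius band.)

Hence the Betti numbers are b_0 = 1, b_1 = 1, b_2 = 0.

b_0 = 1, b_1 = 1, b_2 = 0.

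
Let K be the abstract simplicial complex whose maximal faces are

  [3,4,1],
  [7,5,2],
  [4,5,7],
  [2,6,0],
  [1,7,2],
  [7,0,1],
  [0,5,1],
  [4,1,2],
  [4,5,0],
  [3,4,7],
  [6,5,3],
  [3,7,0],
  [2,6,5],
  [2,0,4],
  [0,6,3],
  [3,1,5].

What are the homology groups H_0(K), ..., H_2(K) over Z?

H_0 ≅ Z,  H_1 ≅ Z^2,  H_2 ≅ Z.

Order the vertices as 0 < 1 < 2 < 3 < 4 < 5 < 6 < 7. Listing each simplex with vertices in this order, K has dimension 2 with simplices:

  0-simplices (8): [0], [1], [2], [3], [4], [5], [6], [7]
  1-simplices (24): (24 of them)
  2-simplices (16): [0,1,5], [0,1,7], [0,2,4], [0,2,6], [0,3,6], [0,3,7], [0,4,5], [1,2,4], [1,2,7], [1,3,4], [1,3,5], [2,5,6], [2,5,7], [3,4,7], [3,5,6], [4,5,7]

so the chain groups are C_0 ≅ Z^8, C_1 ≅ Z^24, C_2 ≅ Z^16.

∂_1: C_1 → C_0 is given by ∂[p,q] = [q] − [p].
The resulting 8×24 matrix has rank 7, and its Smith normal form has invariant factors (1,1,1,1,1,1,1).

The boundary map ∂_2: C_2 → C_1 acts by ∂[p,q,r] = [q,r] − [p,r] + [p,q]. For instance
  ∂[1,3,4] = [3,4] − [1,4] + [1,3],
  ∂[0,4,5] = [4,5] − [0,5] + [0,4].
This gives a 24×16 integer matrix of rank 15; reducing to Smith normal form yields diagonal entries (1,1,1,1,1,1,1,1,1,1,1,1,1,1,1).

Reading off H_k = ker ∂_k / im ∂_{k+1}:

  H_0: rank C_0 − rank ∂_1 = 8 − 7 = 1, and the invariant factors of ∂_1 are all 1, so H_0 ≅ Z.
  H_1: rank ker ∂_1 − rank ∂_2 = (24 − 7) − 15 = 2, and the invariant factors of ∂_2 are all 1, so H_1 ≅ Z^2.
  H_2: rank ker ∂_2 − rank ∂_3 = (16 − 15) − 0 = 1, and there is no ∂_3, so H_2 ≅ Z.

(K is a triangulation of the torus T^2.)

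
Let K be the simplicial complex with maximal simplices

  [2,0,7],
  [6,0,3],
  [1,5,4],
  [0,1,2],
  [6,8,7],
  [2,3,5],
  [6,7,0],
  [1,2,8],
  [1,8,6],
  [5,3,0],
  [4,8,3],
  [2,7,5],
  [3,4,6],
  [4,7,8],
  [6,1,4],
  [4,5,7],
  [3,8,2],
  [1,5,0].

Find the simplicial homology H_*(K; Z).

H_0 = Z,  H_1 = Z ⊕ Z/2,  H_2 = 0.

K has 9 vertices, 27 edges, 18 triangles.
rank ∂_0 = 0, rank ∂_1 = 8 ⇒ b_0 = 9 − 0 − 8 = 1; all invariant factors of ∂_1 are 1 so no torsion. So H_0 ≅ Z.
rank ∂_1 = 8, rank ∂_2 = 18 ⇒ b_1 = 27 − 8 − 18 = 1; ∂_2 has invariant factor(s) [2] giving torsion. So H_1 ≅ Z ⊕ Z/2.
rank ∂_2 = 18, rank ∂_3 = 0 ⇒ b_2 = 18 − 18 − 0 = 0. So H_2 ≅ 0.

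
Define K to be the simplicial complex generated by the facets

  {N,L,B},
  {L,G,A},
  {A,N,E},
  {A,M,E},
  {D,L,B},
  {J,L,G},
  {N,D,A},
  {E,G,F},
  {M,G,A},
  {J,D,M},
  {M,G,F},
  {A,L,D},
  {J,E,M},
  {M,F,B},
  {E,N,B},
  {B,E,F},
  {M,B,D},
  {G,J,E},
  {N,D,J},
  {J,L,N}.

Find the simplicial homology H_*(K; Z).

Take the total order A < B < D < E < F < G < J < L < M < N on the vertex set. Then K (dimension 2) consists of the simplices:

  0-simplices (10): A, B, D, E, F, G, J, L, M, N
  1-simplices (30): AD, AE, AG, AL, AM, AN, BD, BE, BF, BL, BM, BN, DJ, DL, DM, DN, EF, EG, EJ, EM, EN, FG, FM, GJ, GL, GM, JL, JM, JN, LN
  2-simplices (20): ADL, ADN, AEM, AEN, AGL, AGM, BDL, BDM, BEF, BEN, BFM, BLN, DJM, DJN, EFG, EGJ, EJM, FGM, GJL, JLN

so the chain groups are C_0 ≅ Z^10, C_1 ≅ Z^30, C_2 ≅ Z^20.

∂_1: C_1 → C_0 maps an edge to its endpoints' difference, ∂[p,q] = q − p.
As a 10×30 matrix over Z this has rank 9, with invariant factors (1,1,1,1,1,1,1,1,1).

∂_2: C_2 → C_1 maps a triangle to the signed sum of its edges. For instance
  ∂EFG = FG − EG + EF,
  ∂BDL = DL − BL + BD.
As a 30×20 matrix over Z this has rank 20, with invariant factors (1,1,1,1,1,1,1,1,1,1,1,1,1,1,1,1,1,1,1,2).

Reading off H_k = ker ∂_k / im ∂_{k+1}:

  H_0: rank C_0 − rank ∂_1 = 10 − 9 = 1, and the invariant factors of ∂_1 are all 1, so H_0 ≅ Z.
  H_1: rank ker ∂_1 − rank ∂_2 = (30 − 9) − 20 = 1, and ∂_2 has invariant factor 2 > 1, so H_1 ≅ Z ⊕ Z/2Z.
  H_2: rank ker ∂_2 − rank ∂_3 = (20 − 20) − 0 = 0, and there is no ∂_3, so H_2 ≅ 0.

H_0 = Z,  H_1 = Z ⊕ Z/2Z,  H_2 = 0.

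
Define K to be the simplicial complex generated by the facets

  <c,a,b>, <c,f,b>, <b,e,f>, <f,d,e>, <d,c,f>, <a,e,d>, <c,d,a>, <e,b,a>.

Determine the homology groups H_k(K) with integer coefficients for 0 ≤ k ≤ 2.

H_0 ≅ Z,  H_1 = 0,  H_2 ≅ Z.

Take the total order a < b < c < d < e < f on the vertex set. Then K (dimension 2) consists of the simplices:

  0-simplices (6): a, b, c, d, e, f
  1-simplices (12): ab, ac, ad, ae, bc, be, bf, cd, cf, de, df, ef
  2-simplices (8): abc, abe, acd, ade, bcf, bef, cdf, def

giving chain groups C_0 ≅ Z^6, C_1 ≅ Z^12, C_2 ≅ Z^8.

Boundary ∂_1: C_1 → C_0 sends each edge [p,q] (with p < q) to q − p. For instance
  ∂bf = f − b.
As a 6×12 matrix over Z this has rank 5, with invariant factors (1,1,1,1,1).

The boundary map ∂_2: C_2 → C_1 acts by ∂[p,q,r] = [q,r] − [p,r] + [p,q]. For instance
  ∂bef = ef − bf + be,
  ∂ade = de − ae + ad.
As a 12×8 matrix over Z this has rank 7, with invariant factors (1,1,1,1,1,1,1).

From H_k ≅ ker(∂_k) / im(∂_{k+1}) we obtain:

  H_0: rank C_0 − rank ∂_1 = 6 − 5 = 1, and the invariant factors of ∂_1 are all 1, so H_0 = Z.
  H_1: rank ker ∂_1 − rank ∂_2 = (12 − 5) − 7 = 0, and the invariant factors of ∂_2 are all 1, so H_1 = 0.
  H_2: rank ker ∂_2 − rank ∂_3 = (8 − 7) − 0 = 1, and there is no ∂_3, so H_2 = Z.

As a check, the Euler characteristic is 6 − 12 + 8 = 2, which agrees with 1 − 0 + 1 = 2.
(K is a triangulation of the 2-sphere S^2.)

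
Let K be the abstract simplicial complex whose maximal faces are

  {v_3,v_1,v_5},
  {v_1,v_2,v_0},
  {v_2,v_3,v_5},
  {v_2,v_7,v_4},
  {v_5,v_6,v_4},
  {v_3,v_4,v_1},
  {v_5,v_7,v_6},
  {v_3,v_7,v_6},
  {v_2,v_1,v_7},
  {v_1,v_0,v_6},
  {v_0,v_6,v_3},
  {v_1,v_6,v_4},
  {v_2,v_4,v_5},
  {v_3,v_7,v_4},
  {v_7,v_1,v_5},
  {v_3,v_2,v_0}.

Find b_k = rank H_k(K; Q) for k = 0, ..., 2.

K has 8 vertices, 24 edges, 16 triangles.
rank ∂_0 = 0, rank ∂_1 = 7 ⇒ b_0 = 8 − 0 − 7 = 1; all invariant factors of ∂_1 are 1 so no torsion. So H_0 ≅ Z.
rank ∂_1 = 7, rank ∂_2 = 15 ⇒ b_1 = 24 − 7 − 15 = 2; all invariant factors of ∂_2 are 1 so no torsion. So H_1 ≅ Z^2.
rank ∂_2 = 15, rank ∂_3 = 0 ⇒ b_2 = 16 − 15 − 0 = 1. So H_2 ≅ Z.

b_0 = 1, b_1 = 2, b_2 = 1.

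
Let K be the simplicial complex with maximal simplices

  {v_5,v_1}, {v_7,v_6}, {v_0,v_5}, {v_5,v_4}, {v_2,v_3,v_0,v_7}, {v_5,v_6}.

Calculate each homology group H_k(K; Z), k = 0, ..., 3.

H_0 ≅ Z,  H_1 ≅ Z,  H_2 = 0,  H_3 = 0.

We work with the vertex ordering v_0 < v_1 < v_2 < v_3 < v_4 < v_5 < v_6 < v_7. The simplices of K, each written with vertices in increasing order, are:

  0-simplices (8): [v_0], [v_1], [v_2], [v_3], [v_4], [v_5], [v_6], [v_7]
  1-simplices (11): [v_0,v_2], [v_0,v_3], [v_0,v_5], [v_0,v_7], [v_1,v_5], [v_2,v_3], [v_2,v_7], [v_3,v_7], [v_4,v_5], [v_5,v_6], [v_6,v_7]
  2-simplices (4): [v_0,v_2,v_3], [v_0,v_2,v_7], [v_0,v_3,v_7], [v_2,v_3,v_7]
  3-simplices (1): [v_0,v_2,v_3,v_7]

Hence C_0 ≅ Z^8, C_1 ≅ Z^11, C_2 ≅ Z^4, C_3 ≅ Z^1.

Boundary ∂_1: C_1 → C_0 sends each edge [p,q] (with p < q) to q − p. For instance
  ∂[v_4,v_5] = [v_5] − [v_4].
This gives a 8×11 integer matrix of rank 7; reducing to Smith normal form yields diagonal entries (1,1,1,1,1,1,1).

Boundary ∂_2: C_2 → C_1 sends each 2-simplex [p,q,r] to [q,r] − [p,r] + [p,q]. For instance
  ∂[v_2,v_3,v_7] = [v_3,v_7] − [v_2,v_7] + [v_2,v_3],
  ∂[v_0,v_2,v_7] = [v_2,v_7] − [v_0,v_7] + [v_0,v_2].
The resulting 11×4 matrix has rank 3, and its Smith normal form has invariant factors (1,1,1).

∂_3: C_3 → C_2 sends each 3-simplex σ to the alternating sum Σ_i (−1)^i (σ with its i-th vertex removed). For instance
  ∂[v_0,v_2,v_3,v_7] = [v_2,v_3,v_7] − [v_0,v_3,v_7] + [v_0,v_2,v_7] − [v_0,v_2,v_3].
The 4×1 boundary matrix has rank 1 and Smith normal form diag(1).

Computing H_k = (kernel of ∂_k) / (image of ∂_{k+1}):

  H_0: rank C_0 − rank ∂_1 = 8 − 7 = 1, and the invariant factors of ∂_1 are all 1, so H_0 ≅ Z.
  H_1: rank ker ∂_1 − rank ∂_2 = (11 − 7) − 3 = 1, and the invariant factors of ∂_2 are all 1, so H_1 ≅ Z.
  H_2: rank ker ∂_2 − rank ∂_3 = (4 − 3) − 1 = 0, and the invariant factors of ∂_3 are all 1, so H_2 ≅ 0.
  H_3: rank ker ∂_3 − rank ∂_4 = (1 − 1) − 0 = 0, and there is no ∂_4, so H_3 ≅ 0.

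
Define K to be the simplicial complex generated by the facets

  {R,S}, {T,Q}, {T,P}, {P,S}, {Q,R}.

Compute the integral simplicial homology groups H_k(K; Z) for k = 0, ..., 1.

H_0 ≅ Z,  H_1 ≅ Z.

We work with the vertex ordering P < Q < R < S < T. The simplices of K, each written with vertices in increasing order, are:

  0-simplices (5): P, Q, R, S, T
  1-simplices (5): PS, PT, QR, QT, RS

so the chain groups are C_0 ≅ Z^5, C_1 ≅ Z^5.

The boundary map ∂_1: C_1 → C_0 is given by ∂[p,q] = [q] − [p].
As a 5×5 matrix over Z this has rank 4, with invariant factors (1,1,1,1).

Reading off H_k = ker ∂_k / im ∂_{k+1}:

  H_0: rank C_0 − rank ∂_1 = 5 − 4 = 1, and the invariant factors of ∂_1 are all 1, so H_0 = Z.
  H_1: rank ker ∂_1 − rank ∂_2 = (5 − 4) − 0 = 1, and there is no ∂_2, so H_1 = Z.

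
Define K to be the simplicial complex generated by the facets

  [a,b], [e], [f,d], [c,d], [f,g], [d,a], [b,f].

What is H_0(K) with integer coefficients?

H_0 = Z^2.

We work with the vertex ordering a < b < c < d < e < f < g. The simplices of K, each written with vertices in increasing order, are:

  0-simplices (7): a, b, c, d, e, f, g
  1-simplices (6): ab, ad, bf, cd, df, fg

so the chain groups are C_0 ≅ Z^7, C_1 ≅ Z^6.

The boundary map ∂_1: C_1 → C_0 sends each edge [p,q] (with p < q) to q − p. For instance
  ∂fg = g − f.
As a 7×6 matrix over Z this has rank 5, with invariant factors (1,1,1,1,1).

From H_k ≅ ker(∂_k) / im(∂_{k+1}) we obtain:

  H_0: rank C_0 − rank ∂_1 = 7 − 5 = 2, and the invariant factors of ∂_1 are all 1, so H_0 ≅ Z^2.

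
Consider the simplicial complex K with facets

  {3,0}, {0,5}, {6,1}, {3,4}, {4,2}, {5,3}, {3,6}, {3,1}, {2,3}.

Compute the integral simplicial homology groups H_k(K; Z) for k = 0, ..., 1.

H_0 = Z,  H_1 = Z^3.

Order the vertices as 0 < 1 < 2 < 3 < 4 < 5 < 6. Listing each simplex with vertices in this order, K has dimension 1 with simplices:

  0-simplices (7): [0], [1], [2], [3], [4], [5], [6]
  1-simplices (9): [0,3], [0,5], [1,3], [1,6], [2,3], [2,4], [3,4], [3,5], [3,6]

Hence C_0 ≅ Z^7, C_1 ≅ Z^9.

The boundary map ∂_1: C_1 → C_0 is given by ∂[p,q] = [q] − [p]. For instance
  ∂[3,5] = [5] − [3].
This gives a 7×9 integer matrix of rank 6; reducing to Smith normal form yields diagonal entries (1,1,1,1,1,1).

Now H_k = ker ∂_k / im ∂_{k+1}, so:

  H_0: rank C_0 − rank ∂_1 = 7 − 6 = 1, and the invariant factors of ∂_1 are all 1, so H_0 = Z.
  H_1: rank ker ∂_1 − rank ∂_2 = (9 − 6) − 0 = 3, and there is no ∂_2, so H_1 = Z^3.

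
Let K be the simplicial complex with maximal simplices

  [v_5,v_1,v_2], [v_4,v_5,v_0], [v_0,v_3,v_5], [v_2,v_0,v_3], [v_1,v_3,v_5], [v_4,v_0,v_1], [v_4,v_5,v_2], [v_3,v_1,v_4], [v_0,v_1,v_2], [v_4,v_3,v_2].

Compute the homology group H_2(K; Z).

H_2 = 0.

Order the vertices as v_0 < v_1 < v_2 < v_3 < v_4 < v_5. Listing each simplex with vertices in this order, K has dimension 2 with simplices:

  0-simplices (6): [v_0], [v_1], [v_2], [v_3], [v_4], [v_5]
  1-simplices (15): (15 of them)
  2-simplices (10): [v_0,v_1,v_2], [v_0,v_1,v_4], [v_0,v_2,v_3], [v_0,v_3,v_5], [v_0,v_4,v_5], [v_1,v_2,v_5], [v_1,v_3,v_4], [v_1,v_3,v_5], [v_2,v_3,v_4], [v_2,v_4,v_5]

so the chain groups are C_0 ≅ Z^6, C_1 ≅ Z^15, C_2 ≅ Z^10.

Boundary ∂_1: C_1 → C_0 sends each edge [p,q] (with p < q) to q − p.
The resulting 6×15 matrix has rank 5, and its Smith normal form has invariant factors (1,1,1,1,1).

Boundary ∂_2: C_2 → C_1 maps a triangle to the signed sum of its edges. For instance
  ∂[v_2,v_4,v_5] = [v_4,v_5] − [v_2,v_5] + [v_2,v_4],
  ∂[v_0,v_3,v_5] = [v_3,v_5] − [v_0,v_5] + [v_0,v_3].
As a 15×10 matrix over Z this has rank 10, with invariant factors (1,1,1,1,1,1,1,1,1,2).

Computing H_k = (kernel of ∂_k) / (image of ∂_{k+1}):

  H_2: rank ker ∂_2 − rank ∂_3 = (10 − 10) − 0 = 0, and there is no ∂_3, so H_2 ≅ 0.

(K is a triangulation of the real projective plane RP^2.)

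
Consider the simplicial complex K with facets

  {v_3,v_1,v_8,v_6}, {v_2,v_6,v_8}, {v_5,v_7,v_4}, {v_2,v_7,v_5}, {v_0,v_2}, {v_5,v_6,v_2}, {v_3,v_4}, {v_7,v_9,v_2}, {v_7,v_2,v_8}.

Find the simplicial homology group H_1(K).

Order the vertices as v_0 < v_1 < v_2 < v_3 < v_4 < v_5 < v_6 < v_7 < v_8 < v_9. Listing each simplex with vertices in this order, K has dimension 3 with simplices:

  0-simplices (10): [v_0], [v_1], [v_2], [v_3], [v_4], [v_5], [v_6], [v_7], [v_8], [v_9]
  1-simplices (19): (19 of them)
  2-simplices (10): [v_1,v_3,v_6], [v_1,v_3,v_8], [v_1,v_6,v_8], [v_2,v_5,v_6], [v_2,v_5,v_7], [v_2,v_6,v_8], [v_2,v_7,v_8], [v_2,v_7,v_9], [v_3,v_6,v_8], [v_4,v_5,v_7]
  3-simplices (1): [v_1,v_3,v_6,v_8]

giving chain groups C_0 ≅ Z^10, C_1 ≅ Z^19, C_2 ≅ Z^10, C_3 ≅ Z^1.

∂_1: C_1 → C_0 sends each edge [p,q] (with p < q) to q − p. For instance
  ∂[v_3,v_6] = [v_6] − [v_3].
The resulting 10×19 matrix has rank 9, and its Smith normal form has invariant factors (1,1,1,1,1,1,1,1,1).

Boundary ∂_2: C_2 → C_1 maps a triangle to the signed sum of its edges. For instance
  ∂[v_2,v_6,v_8] = [v_6,v_8] − [v_2,v_8] + [v_2,v_6],
  ∂[v_2,v_7,v_8] = [v_7,v_8] − [v_2,v_8] + [v_2,v_7].
As a 19×10 matrix over Z this has rank 9, with invariant factors (1,1,1,1,1,1,1,1,1).

The boundary map ∂_3: C_3 → C_2 sends each 3-simplex σ to the alternating sum Σ_i (−1)^i (σ with its i-th vertex removed). For instance
  ∂[v_1,v_3,v_6,v_8] = [v_3,v_6,v_8] − [v_1,v_6,v_8] + [v_1,v_3,v_8] − [v_1,v_3,v_6].
The resulting 10×1 matrix has rank 1, and its Smith normal form has invariant factors (1).

Now H_k = ker ∂_k / im ∂_{k+1}, so:

  H_1: rank ker ∂_1 − rank ∂_2 = (19 − 9) − 9 = 1, and the invariant factors of ∂_2 are all 1, so H_1 ≅ Z.

H_1 ≅ Z.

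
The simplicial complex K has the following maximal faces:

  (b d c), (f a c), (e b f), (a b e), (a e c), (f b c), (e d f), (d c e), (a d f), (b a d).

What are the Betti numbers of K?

Fix the vertex order a < b < c < d < e < f and write every simplex with vertices in increasing order. Then dim K = 2 and the simplices of K are:

  0-simplices (6): a, b, c, d, e, f
  1-simplices (15): ab, ac, ad, ae, af, bc, bd, be, bf, cd, ce, cf, de, df, ef
  2-simplices (10): abd, abe, ace, acf, adf, bcd, bcf, bef, cde, def

giving chain groups C_0 ≅ Z^6, C_1 ≅ Z^15, C_2 ≅ Z^10.

Boundary ∂_1: C_1 → C_0 maps an edge to its endpoints' difference, ∂[p,q] = q − p.
As a 6×15 matrix over Z this has rank 5, with invariant factors (1,1,1,1,1).

∂_2: C_2 → C_1 sends each 2-simplex [p,q,r] to [q,r] − [p,r] + [p,q]. For instance
  ∂cde = de − ce + cd,
  ∂abe = be − ae + ab.
The resulting 15×10 matrix has rank 10, and its Smith normal form has invariant factors (1,1,1,1,1,1,1,1,1,2).

Computing H_k = (kernel of ∂_k) / (image of ∂_{k+1}):

  H_0: rank C_0 − rank ∂_1 = 6 − 5 = 1, and the invariant factors of ∂_1 are all 1, so H_0 ≅ Z.
  H_1: rank ker ∂_1 − rank ∂_2 = (15 − 5) − 10 = 0, and ∂_2 has invariant factor 2 > 1, so H_1 ≅ Z/2.
  H_2: rank ker ∂_2 − rank ∂_3 = (10 − 10) − 0 = 0, and there is no ∂_3, so H_2 ≅ 0.

(K is a triangulation of the real projective plane RP^2.)

Hence the Betti numbers are b_0 = 1, b_1 = 0, b_2 = 0.

b_0 = 1, b_1 = 0, b_2 = 0.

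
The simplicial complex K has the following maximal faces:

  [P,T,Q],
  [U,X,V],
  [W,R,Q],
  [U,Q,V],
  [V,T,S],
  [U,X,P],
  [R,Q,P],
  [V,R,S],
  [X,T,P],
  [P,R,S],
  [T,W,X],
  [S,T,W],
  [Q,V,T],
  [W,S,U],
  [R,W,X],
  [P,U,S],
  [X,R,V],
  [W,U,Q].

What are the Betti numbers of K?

K has 9 vertices, 27 edges, 18 triangles.
rank ∂_0 = 0, rank ∂_1 = 8 ⇒ b_0 = 9 − 0 − 8 = 1; all invariant factors of ∂_1 are 1 so no torsion. So H_0 ≅ Z.
rank ∂_1 = 8, rank ∂_2 = 17 ⇒ b_1 = 27 − 8 − 17 = 2; all invariant factors of ∂_2 are 1 so no torsion. So H_1 ≅ Z^2.
rank ∂_2 = 17, rank ∂_3 = 0 ⇒ b_2 = 18 − 17 − 0 = 1. So H_2 ≅ Z.

b_0 = 1, b_1 = 2, b_2 = 1.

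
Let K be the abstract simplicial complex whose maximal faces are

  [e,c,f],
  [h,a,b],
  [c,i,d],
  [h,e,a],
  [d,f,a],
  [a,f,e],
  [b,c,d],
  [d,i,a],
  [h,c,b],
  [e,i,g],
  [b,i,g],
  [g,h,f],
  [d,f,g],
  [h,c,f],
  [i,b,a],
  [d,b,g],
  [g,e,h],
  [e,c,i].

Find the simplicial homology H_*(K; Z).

H_0 = Z,  H_1 = Z ⊕ Z_2,  H_2 = 0.

Order the vertices as a < b < c < d < e < f < g < h < i. Listing each simplex with vertices in this order, K has dimension 2 with simplices:

  0-simplices (9): a, b, c, d, e, f, g, h, i
  1-simplices (27): ab, ad, ae, af, ah, ai, bc, bd, bg, bh, bi, cd, ce, cf, ch, ci, df, dg, di, ef, eg, eh, ei, fg, fh, gh, gi
  2-simplices (18): abh, abi, adf, adi, aef, aeh, bcd, bch, bdg, bgi, cdi, cef, cei, cfh, dfg, egh, egi, fgh

Hence C_0 ≅ Z^9, C_1 ≅ Z^27, C_2 ≅ Z^18.

The boundary map ∂_1: C_1 → C_0 sends each edge [p,q] (with p < q) to q − p. For instance
  ∂bc = c − b.
The resulting 9×27 matrix has rank 8, and its Smith normal form has invariant factors (1,1,1,1,1,1,1,1).

Boundary ∂_2: C_2 → C_1 sends each 2-simplex [p,q,r] to [q,r] − [p,r] + [p,q]. For instance
  ∂egh = gh − eh + eg,
  ∂cei = ei − ci + ce.
As a 27×18 matrix over Z this has rank 18, with invariant factors (1,1,1,1,1,1,1,1,1,1,1,1,1,1,1,1,1,2).

Now H_k = ker ∂_k / im ∂_{k+1}, so:

  H_0: rank C_0 − rank ∂_1 = 9 − 8 = 1, and the invariant factors of ∂_1 are all 1, so H_0 = Z.
  H_1: rank ker ∂_1 − rank ∂_2 = (27 − 8) − 18 = 1, and ∂_2 has invariant factor 2 > 1, so H_1 = Z ⊕ Z_2.
  H_2: rank ker ∂_2 − rank ∂_3 = (18 − 18) − 0 = 0, and there is no ∂_3, so H_2 = 0.

As a check, the Euler characteristic is 9 − 27 + 18 = 0, which agrees with 1 − 1 + 0 = 0.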